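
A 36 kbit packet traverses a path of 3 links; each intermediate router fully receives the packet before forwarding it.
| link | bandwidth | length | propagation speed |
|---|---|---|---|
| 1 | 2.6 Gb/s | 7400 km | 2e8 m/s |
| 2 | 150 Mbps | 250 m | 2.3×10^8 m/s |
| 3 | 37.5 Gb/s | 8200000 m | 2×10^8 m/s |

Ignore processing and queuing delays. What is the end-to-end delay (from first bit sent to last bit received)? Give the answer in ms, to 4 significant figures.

78.26 ms

L = 36000 bits.
Transmission delays (L/R per hop): 0.0138462, 0.24, 0.00096 ms; sum = 0.254806 ms.
Propagation delays (d/s per hop): 37, 0.00108696, 41 ms; sum = 78.0011 ms.
End-to-end = 78.26 ms.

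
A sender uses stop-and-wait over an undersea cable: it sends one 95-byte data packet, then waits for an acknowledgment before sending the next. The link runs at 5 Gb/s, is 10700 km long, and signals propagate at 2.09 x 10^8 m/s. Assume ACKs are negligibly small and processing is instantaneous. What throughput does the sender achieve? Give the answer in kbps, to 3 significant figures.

t_tx = L/R = 760/5000000000 = 1.52e-07 s.
t_prop = 10700000/209000000 = 0.0511962 s; RTT = 0.102392 s.
Cycle = t_tx + RTT = 0.102392 s.
Throughput = L / cycle = 760 / 0.102392 = 7.42 kbps.

7.42 kbps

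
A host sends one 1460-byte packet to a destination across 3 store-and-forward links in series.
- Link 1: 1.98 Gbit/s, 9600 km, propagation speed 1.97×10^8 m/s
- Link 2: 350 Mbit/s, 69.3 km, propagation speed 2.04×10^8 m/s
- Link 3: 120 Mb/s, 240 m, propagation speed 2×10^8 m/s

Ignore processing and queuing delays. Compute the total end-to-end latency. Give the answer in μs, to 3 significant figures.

L = 1460 × 8 = 11680 bits.
Transmission delays (L/R per hop): 5.89899, 33.3714, 97.3333 μs; sum = 136.604 μs.
Propagation delays (d/s per hop): 48731, 339.706, 1.2 μs; sum = 49071.9 μs.
End-to-end = 49200 μs.

49200 μs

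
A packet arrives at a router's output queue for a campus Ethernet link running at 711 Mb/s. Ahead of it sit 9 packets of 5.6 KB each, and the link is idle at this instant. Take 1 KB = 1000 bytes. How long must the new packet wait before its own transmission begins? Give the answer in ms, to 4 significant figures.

Each queued packet: L/R = 44800/711000000 = 0.0630098 ms.
9 queued → 0.567089 ms.
Queuing delay = 0.5671 ms.

0.5671 ms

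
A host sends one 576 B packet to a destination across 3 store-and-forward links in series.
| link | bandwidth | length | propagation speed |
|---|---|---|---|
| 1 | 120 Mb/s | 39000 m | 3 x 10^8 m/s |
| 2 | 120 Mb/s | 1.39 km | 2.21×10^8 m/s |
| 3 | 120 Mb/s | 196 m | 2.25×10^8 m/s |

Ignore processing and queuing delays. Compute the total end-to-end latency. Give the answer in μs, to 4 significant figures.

L = 576 × 8 = 4608 bits.
Transmission delay per hop = L/R = 4608/120000000 = 38.4 μs; 3 hops → 115.2 μs.
Propagation delays (d/s per hop): 130, 6.28959, 0.871111 μs; sum = 137.161 μs.
End-to-end = 252.4 μs.

252.4 μs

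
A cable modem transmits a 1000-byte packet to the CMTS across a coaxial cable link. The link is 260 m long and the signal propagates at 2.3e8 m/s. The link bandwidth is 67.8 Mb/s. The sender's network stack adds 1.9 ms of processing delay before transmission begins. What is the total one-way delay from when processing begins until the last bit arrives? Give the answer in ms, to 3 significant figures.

L = 1000 × 8 = 8000 bits.
Transmission delay = L/R = 8000 / 67800000 = 0.117994 ms.
Propagation delay = d/s = 260 m / 2.3e+08 m/s = 0.00113043 ms.
Plus processing delay 1.9 ms = 1.9 ms.
Total = 2.02 ms.

2.02 ms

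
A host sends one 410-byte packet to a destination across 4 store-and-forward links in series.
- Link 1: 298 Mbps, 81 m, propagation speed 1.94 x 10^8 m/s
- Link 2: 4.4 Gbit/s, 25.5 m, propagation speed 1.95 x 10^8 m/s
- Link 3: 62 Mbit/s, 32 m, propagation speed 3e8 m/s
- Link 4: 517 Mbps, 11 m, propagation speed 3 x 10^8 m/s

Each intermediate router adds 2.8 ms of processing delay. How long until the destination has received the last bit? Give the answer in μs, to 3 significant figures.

L = 410 × 8 = 3280 bits.
Transmission delays (L/R per hop): 11.0067, 0.745455, 52.9032, 6.34429 μs; sum = 70.9997 μs.
Propagation delays (d/s per hop): 0.417526, 0.130769, 0.106667, 0.0366667 μs; sum = 0.691628 μs.
Processing at 3 router(s): 3 × 2.8 ms = 8400 μs.
End-to-end = 8470 μs.

8470 μs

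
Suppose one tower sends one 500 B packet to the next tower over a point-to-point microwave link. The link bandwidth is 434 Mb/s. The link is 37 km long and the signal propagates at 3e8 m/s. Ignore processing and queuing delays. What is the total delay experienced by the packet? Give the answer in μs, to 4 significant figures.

L = 500 × 8 = 4000 bits.
Transmission delay = L/R = 4000 / 434000000 = 9.21659 μs.
Propagation delay = d/s = 37000 m / 300000000 m/s = 123.333 μs.
Total = 132.5 μs.

132.5 μs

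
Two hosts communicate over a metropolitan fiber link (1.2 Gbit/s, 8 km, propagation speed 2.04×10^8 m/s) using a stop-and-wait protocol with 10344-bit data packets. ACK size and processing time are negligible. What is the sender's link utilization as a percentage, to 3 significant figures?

9.90 %

t_tx = L/R = 10344/1200000000 = 8.62e-06 s.
t_prop = 8000/204000000 = 3.92157e-05 s; RTT = 7.84314e-05 s.
Cycle = t_tx + RTT = 8.70514e-05 s.
Utilization = t_tx / cycle = 8.62e-06/8.70514e-05 = 9.90 %.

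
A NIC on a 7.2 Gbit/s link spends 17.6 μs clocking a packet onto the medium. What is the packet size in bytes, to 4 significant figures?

L = R × t_tx = 7200000000 b/s × 1.76e-05 s = 126720 bits.
In bytes: 126720 / 8 = 15840 bytes.

15840 bytes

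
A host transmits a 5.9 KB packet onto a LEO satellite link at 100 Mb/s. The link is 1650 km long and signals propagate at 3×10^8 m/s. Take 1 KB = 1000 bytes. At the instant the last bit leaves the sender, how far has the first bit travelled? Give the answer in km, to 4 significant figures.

141.6 km

t_tx = L/R = 47200/100000000 = 0.000472 s.
Distance = s × t_tx = 300000000 × 0.000472 = 141.6 km.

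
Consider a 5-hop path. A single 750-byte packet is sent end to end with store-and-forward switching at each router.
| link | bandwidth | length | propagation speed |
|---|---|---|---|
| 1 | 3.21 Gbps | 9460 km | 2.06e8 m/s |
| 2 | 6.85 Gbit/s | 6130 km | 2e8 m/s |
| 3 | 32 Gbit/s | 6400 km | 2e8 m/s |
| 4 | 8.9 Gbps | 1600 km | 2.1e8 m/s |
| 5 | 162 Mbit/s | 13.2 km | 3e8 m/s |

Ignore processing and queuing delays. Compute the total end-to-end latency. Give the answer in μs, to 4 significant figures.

L = 750 × 8 = 6000 bits.
Transmission delays (L/R per hop): 1.86916, 0.875912, 0.1875, 0.674157, 37.037 μs; sum = 40.6438 μs.
Propagation delays (d/s per hop): 45922.3, 30650, 32000, 7619.05, 44 μs; sum = 116235 μs.
End-to-end = 116300 μs.

116300 μs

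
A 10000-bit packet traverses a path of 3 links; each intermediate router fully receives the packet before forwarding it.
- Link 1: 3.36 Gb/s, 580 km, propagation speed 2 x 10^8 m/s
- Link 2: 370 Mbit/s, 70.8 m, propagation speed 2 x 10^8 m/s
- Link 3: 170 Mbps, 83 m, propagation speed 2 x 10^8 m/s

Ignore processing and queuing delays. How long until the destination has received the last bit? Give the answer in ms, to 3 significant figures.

Transmission delays (L/R per hop): 0.00297619, 0.027027, 0.0588235 ms; sum = 0.0888267 ms.
Propagation delays (d/s per hop): 2.9, 0.000354, 0.000415 ms; sum = 2.90077 ms.
End-to-end = 2.99 ms.

2.99 ms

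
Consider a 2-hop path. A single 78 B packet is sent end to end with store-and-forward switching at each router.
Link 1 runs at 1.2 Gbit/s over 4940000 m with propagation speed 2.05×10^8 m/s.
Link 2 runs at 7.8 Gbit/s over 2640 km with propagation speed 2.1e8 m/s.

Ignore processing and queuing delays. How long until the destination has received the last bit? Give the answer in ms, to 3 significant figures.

36.7 ms

L = 78 × 8 = 624 bits.
Transmission delays (L/R per hop): 0.00052, 8e-05 ms; sum = 0.0006 ms.
Propagation delays (d/s per hop): 24.0976, 12.5714 ms; sum = 36.669 ms.
End-to-end = 36.7 ms.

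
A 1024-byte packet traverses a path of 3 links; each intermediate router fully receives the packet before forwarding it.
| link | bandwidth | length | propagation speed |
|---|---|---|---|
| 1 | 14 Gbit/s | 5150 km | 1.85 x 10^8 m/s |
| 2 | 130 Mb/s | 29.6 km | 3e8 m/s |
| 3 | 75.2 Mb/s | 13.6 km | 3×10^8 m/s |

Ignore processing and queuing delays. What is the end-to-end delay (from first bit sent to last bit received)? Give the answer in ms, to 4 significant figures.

L = 1024 × 8 = 8192 bits.
Transmission delays (L/R per hop): 0.000585143, 0.0630154, 0.108936 ms; sum = 0.172537 ms.
Propagation delays (d/s per hop): 27.8378, 0.0986667, 0.0453333 ms; sum = 27.9818 ms.
End-to-end = 28.15 ms.

28.15 ms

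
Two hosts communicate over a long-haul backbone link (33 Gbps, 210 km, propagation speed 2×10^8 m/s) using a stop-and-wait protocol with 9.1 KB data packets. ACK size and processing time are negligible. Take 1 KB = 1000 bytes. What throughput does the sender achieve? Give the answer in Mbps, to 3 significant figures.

t_tx = L/R = 72800/33000000000 = 2.20606e-06 s.
t_prop = 210000/200000000 = 0.00105 s; RTT = 0.0021 s.
Cycle = t_tx + RTT = 0.00210221 s.
Throughput = L / cycle = 72800 / 0.00210221 = 34.6 Mbps.

34.6 Mbps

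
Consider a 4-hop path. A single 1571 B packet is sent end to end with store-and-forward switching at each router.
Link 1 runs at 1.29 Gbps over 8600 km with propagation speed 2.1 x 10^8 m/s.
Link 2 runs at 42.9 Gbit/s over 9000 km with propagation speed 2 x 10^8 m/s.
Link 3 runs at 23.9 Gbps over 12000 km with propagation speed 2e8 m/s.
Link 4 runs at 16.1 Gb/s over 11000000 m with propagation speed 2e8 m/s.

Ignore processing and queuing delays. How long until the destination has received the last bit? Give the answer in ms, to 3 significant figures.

L = 1571 × 8 = 12568 bits.
Transmission delays (L/R per hop): 0.00974264, 0.00029296, 0.000525858, 0.000780621 ms; sum = 0.0113421 ms.
Propagation delays (d/s per hop): 40.9524, 45, 60, 55 ms; sum = 200.952 ms.
End-to-end = 201 ms.

201 ms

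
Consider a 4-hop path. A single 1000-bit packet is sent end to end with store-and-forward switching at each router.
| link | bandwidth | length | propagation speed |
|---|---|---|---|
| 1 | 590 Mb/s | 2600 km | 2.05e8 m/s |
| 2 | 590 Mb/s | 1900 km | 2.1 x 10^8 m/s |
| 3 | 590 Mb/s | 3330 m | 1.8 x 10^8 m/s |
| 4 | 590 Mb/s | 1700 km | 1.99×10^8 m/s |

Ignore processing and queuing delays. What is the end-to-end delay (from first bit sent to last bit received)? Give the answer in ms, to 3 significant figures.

Transmission delay per hop = L/R = 1000/590000000 = 0.00169492 ms; 4 hops → 0.00677966 ms.
Propagation delays (d/s per hop): 12.6829, 9.04762, 0.0185, 8.54271 ms; sum = 30.2918 ms.
End-to-end = 30.3 ms.

30.3 ms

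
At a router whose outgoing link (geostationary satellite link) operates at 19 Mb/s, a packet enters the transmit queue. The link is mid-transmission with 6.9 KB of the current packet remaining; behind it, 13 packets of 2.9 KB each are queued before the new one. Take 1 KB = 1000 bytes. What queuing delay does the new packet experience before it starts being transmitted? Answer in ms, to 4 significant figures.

Each queued packet: L/R = 23200/19000000 = 1.22105 ms.
13 queued → 15.8737 ms.
Plus remaining 55200 bits of current packet: 2.90526 ms.
Queuing delay = 18.78 ms.

18.78 ms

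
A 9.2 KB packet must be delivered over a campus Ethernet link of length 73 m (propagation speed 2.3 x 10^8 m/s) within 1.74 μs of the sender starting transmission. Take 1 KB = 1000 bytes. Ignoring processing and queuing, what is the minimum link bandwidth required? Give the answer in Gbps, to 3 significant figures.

L = 73600 bits.
Propagation delay = 73 / 2.3e+08 = 0.317391 μs.
Transmission budget = 1.74 − 0.317391 = 1.42261 μs.
R ≥ L / t_tx = 73600 bits / 1.42261e-06 s = 51.7 Gbps.

51.7 Gbps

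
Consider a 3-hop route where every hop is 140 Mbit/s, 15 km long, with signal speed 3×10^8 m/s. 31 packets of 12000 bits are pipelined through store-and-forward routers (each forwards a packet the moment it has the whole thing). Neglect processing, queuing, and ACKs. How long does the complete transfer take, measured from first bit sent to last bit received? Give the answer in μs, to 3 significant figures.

2980 μs

Per-hop transmission t_tx = L/R = 12000/140000000 = 85.7143 μs.
Per-hop propagation t_prop = 15000/300000000 = 50 μs.
Pipeline fill: first packet needs 3·t_tx to clear all hops; remaining 30 packets each add one t_tx.
Total = (3+31-1)·t_tx + 3·t_prop = 33·85.7143 + 3·50 = 2980 μs.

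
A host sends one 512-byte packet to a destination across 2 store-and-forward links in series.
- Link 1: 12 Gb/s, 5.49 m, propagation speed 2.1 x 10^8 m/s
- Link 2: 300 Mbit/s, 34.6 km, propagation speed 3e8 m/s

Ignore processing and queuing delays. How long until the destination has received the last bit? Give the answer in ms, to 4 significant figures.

L = 512 × 8 = 4096 bits.
Transmission delays (L/R per hop): 0.000341333, 0.0136533 ms; sum = 0.0139947 ms.
Propagation delays (d/s per hop): 2.61429e-05, 0.115333 ms; sum = 0.115359 ms.
End-to-end = 0.1294 ms.

0.1294 ms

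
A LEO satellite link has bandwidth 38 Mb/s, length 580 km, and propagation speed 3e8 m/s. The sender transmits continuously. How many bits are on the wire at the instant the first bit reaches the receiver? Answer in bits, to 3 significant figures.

73500 bits

Propagation delay = 580000 / 300000000 = 0.00193333 s.
BDP = R × t_prop = 38000000 × 0.00193333 = 73466.7 bits.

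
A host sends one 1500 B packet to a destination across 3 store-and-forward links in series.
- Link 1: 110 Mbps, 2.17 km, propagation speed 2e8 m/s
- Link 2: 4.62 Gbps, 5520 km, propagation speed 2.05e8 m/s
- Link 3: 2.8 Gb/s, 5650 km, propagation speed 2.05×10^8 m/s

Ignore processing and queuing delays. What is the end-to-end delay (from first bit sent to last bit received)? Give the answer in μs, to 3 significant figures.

L = 1500 × 8 = 12000 bits.
Transmission delays (L/R per hop): 109.091, 2.5974, 4.28571 μs; sum = 115.974 μs.
Propagation delays (d/s per hop): 10.85, 26926.8, 27561 μs; sum = 54498.7 μs.
End-to-end = 54600 μs.

54600 μs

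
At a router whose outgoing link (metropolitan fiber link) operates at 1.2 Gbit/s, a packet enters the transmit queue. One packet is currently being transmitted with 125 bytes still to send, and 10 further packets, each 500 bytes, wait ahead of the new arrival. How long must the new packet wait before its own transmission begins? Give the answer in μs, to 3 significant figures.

Each queued packet: L/R = 4000/1200000000 = 3.33333 μs.
10 queued → 33.3333 μs.
Plus remaining 1000 bits of current packet: 0.833333 μs.
Queuing delay = 34.2 μs.

34.2 μs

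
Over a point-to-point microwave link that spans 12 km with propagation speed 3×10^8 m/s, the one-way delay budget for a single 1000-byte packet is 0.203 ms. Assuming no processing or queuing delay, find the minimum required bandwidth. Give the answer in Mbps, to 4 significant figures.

49.08 Mbps

L = 8000 bits.
Propagation delay = 12000 / 300000000 = 0.04 ms.
Transmission budget = 0.203 − 0.04 = 0.163 ms.
R ≥ L / t_tx = 8000 bits / 0.000163 s = 49.08 Mbps.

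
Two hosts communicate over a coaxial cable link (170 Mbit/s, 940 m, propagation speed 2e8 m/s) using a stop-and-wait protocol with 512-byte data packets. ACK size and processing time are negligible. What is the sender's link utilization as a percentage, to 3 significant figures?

71.9 %

t_tx = L/R = 4096/170000000 = 2.40941e-05 s.
t_prop = 940/200000000 = 4.7e-06 s; RTT = 9.4e-06 s.
Cycle = t_tx + RTT = 3.34941e-05 s.
Utilization = t_tx / cycle = 2.40941e-05/3.34941e-05 = 71.9 %.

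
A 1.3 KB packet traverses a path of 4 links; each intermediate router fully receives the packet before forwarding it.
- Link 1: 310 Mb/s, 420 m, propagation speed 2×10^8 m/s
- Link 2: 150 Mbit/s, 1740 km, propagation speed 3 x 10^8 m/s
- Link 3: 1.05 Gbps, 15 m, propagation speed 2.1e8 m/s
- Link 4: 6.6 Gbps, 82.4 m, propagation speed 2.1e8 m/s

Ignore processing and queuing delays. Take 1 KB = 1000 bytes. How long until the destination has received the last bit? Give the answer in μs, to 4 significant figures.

L = 10400 bits.
Transmission delays (L/R per hop): 33.5484, 69.3333, 9.90476, 1.57576 μs; sum = 114.362 μs.
Propagation delays (d/s per hop): 2.1, 5800, 0.0714286, 0.392381 μs; sum = 5802.56 μs.
End-to-end = 5917 μs.

5917 μs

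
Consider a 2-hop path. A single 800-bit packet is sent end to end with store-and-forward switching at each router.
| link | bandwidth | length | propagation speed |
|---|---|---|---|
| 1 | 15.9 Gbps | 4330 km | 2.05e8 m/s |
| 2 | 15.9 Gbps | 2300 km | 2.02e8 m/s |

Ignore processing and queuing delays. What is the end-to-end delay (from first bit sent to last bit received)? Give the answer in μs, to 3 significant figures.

32500 μs

Transmission delay per hop = L/R = 800/15900000000 = 0.0503145 μs; 2 hops → 0.100629 μs.
Propagation delays (d/s per hop): 21122, 11386.1 μs; sum = 32508.1 μs.
End-to-end = 32500 μs.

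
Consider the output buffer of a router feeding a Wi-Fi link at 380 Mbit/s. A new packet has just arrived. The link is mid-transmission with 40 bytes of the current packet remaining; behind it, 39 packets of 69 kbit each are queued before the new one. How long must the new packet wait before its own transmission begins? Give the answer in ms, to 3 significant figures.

Each queued packet: L/R = 69000/380000000 = 0.181579 ms.
39 queued → 7.08158 ms.
Plus remaining 320 bits of current packet: 0.000842105 ms.
Queuing delay = 7.08 ms.

7.08 ms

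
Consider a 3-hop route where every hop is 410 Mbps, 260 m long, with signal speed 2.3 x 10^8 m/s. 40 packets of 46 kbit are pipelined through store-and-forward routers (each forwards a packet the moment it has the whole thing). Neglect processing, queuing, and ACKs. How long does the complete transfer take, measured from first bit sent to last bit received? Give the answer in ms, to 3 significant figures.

4.72 ms

Per-hop transmission t_tx = L/R = 46000/410000000 = 0.112195 ms.
Per-hop propagation t_prop = 260/2.3e+08 = 0.00113043 ms.
Pipeline fill: first packet needs 3·t_tx to clear all hops; remaining 39 packets each add one t_tx.
Total = (3+40-1)·t_tx + 3·t_prop = 42·0.112195 + 3·0.00113043 = 4.72 ms.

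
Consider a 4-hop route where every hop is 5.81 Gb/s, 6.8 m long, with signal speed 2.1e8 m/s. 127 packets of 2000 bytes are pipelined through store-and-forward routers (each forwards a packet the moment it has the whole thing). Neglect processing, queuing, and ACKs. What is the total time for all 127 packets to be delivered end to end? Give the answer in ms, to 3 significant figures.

Per-hop transmission t_tx = L/R = 16000/5810000000 = 0.00275387 ms.
Per-hop propagation t_prop = 6.8/210000000 = 3.2381e-05 ms.
Pipeline fill: first packet needs 4·t_tx to clear all hops; remaining 126 packets each add one t_tx.
Total = (4+127-1)·t_tx + 4·t_prop = 130·0.00275387 + 4·3.2381e-05 = 0.358 ms.

0.358 ms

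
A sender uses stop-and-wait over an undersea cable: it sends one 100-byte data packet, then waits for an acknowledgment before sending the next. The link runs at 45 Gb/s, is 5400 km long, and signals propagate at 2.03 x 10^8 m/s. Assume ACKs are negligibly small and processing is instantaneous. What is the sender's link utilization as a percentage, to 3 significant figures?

t_tx = L/R = 800/45000000000 = 1.77778e-08 s.
t_prop = 5400000/2.03e+08 = 0.026601 s; RTT = 0.053202 s.
Cycle = t_tx + RTT = 0.053202 s.
Utilization = t_tx / cycle = 1.77778e-08/0.053202 = 0.0000334 %.

0.0000334 %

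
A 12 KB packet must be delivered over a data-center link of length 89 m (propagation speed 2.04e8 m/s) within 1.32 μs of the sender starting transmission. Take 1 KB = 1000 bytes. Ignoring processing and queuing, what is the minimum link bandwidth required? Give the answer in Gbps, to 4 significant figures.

108.6 Gbps

L = 96000 bits.
Propagation delay = 89 / 204000000 = 0.436275 μs.
Transmission budget = 1.32 − 0.436275 = 0.883725 μs.
R ≥ L / t_tx = 96000 bits / 8.83725e-07 s = 108.6 Gbps.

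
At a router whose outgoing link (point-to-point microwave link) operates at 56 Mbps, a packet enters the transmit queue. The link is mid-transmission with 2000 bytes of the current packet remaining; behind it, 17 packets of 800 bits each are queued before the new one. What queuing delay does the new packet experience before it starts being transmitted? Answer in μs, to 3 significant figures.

529 μs

Each queued packet: L/R = 800/56000000 = 14.2857 μs.
17 queued → 242.857 μs.
Plus remaining 16000 bits of current packet: 285.714 μs.
Queuing delay = 529 μs.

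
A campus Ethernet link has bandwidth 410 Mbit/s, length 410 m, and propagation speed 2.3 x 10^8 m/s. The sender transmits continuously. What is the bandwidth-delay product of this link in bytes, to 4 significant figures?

Propagation delay = 410 / 2.3e+08 = 1.78261e-06 s.
BDP = R × t_prop = 410000000 × 1.78261e-06 = 730.87 bits.
In bytes: 730.87/8 = 91.36 bytes.

91.36 bytes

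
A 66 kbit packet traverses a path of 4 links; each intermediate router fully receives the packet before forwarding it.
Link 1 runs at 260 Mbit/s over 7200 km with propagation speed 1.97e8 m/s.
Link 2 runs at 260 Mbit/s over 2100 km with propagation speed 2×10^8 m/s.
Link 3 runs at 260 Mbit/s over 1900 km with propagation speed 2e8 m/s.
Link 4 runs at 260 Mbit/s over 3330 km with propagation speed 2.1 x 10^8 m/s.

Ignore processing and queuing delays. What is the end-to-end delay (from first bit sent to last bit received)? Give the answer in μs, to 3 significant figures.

73400 μs

L = 66000 bits.
Transmission delay per hop = L/R = 66000/260000000 = 253.846 μs; 4 hops → 1015.38 μs.
Propagation delays (d/s per hop): 36548.2, 10500, 9500, 15857.1 μs; sum = 72405.4 μs.
End-to-end = 73400 μs.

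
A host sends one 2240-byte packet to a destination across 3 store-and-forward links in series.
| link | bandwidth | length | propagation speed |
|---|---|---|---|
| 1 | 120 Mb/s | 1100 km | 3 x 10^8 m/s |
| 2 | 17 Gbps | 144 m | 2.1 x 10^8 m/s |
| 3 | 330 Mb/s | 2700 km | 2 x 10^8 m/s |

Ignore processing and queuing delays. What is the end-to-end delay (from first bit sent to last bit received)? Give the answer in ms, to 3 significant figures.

L = 2240 × 8 = 17920 bits.
Transmission delays (L/R per hop): 0.149333, 0.00105412, 0.054303 ms; sum = 0.20469 ms.
Propagation delays (d/s per hop): 3.66667, 0.000685714, 13.5 ms; sum = 17.1674 ms.
End-to-end = 17.4 ms.

17.4 ms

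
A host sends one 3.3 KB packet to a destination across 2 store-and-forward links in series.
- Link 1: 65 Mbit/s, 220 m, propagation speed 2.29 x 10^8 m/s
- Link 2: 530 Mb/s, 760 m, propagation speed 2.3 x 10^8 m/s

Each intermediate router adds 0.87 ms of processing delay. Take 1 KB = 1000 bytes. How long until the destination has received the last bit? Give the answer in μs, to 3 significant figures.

1330 μs

L = 26400 bits.
Transmission delays (L/R per hop): 406.154, 49.8113 μs; sum = 455.965 μs.
Propagation delays (d/s per hop): 0.960699, 3.30435 μs; sum = 4.26505 μs.
Processing at 1 router(s): 1 × 0.87 ms = 870 μs.
End-to-end = 1330 μs.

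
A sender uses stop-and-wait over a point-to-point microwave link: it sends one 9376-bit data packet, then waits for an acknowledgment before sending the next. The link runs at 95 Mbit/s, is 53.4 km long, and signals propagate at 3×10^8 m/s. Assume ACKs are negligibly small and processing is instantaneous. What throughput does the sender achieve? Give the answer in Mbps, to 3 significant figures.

t_tx = L/R = 9376/95000000 = 9.86947e-05 s.
t_prop = 53400/300000000 = 0.000178 s; RTT = 0.000356 s.
Cycle = t_tx + RTT = 0.000454695 s.
Throughput = L / cycle = 9376 / 0.000454695 = 20.6 Mbps.

20.6 Mbps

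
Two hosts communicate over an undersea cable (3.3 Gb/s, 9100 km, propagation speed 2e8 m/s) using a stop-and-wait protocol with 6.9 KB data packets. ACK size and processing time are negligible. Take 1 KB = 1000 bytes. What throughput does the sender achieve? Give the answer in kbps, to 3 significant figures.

t_tx = L/R = 55200/3300000000 = 1.67273e-05 s.
t_prop = 9100000/200000000 = 0.0455 s; RTT = 0.091 s.
Cycle = t_tx + RTT = 0.0910167 s.
Throughput = L / cycle = 55200 / 0.0910167 = 606 kbps.

606 kbps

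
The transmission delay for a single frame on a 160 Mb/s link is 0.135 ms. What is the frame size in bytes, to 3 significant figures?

L = R × t_tx = 160000000 b/s × 0.000135 s = 21600 bits.
In bytes: 21600 / 8 = 2700 bytes.

2700 bytes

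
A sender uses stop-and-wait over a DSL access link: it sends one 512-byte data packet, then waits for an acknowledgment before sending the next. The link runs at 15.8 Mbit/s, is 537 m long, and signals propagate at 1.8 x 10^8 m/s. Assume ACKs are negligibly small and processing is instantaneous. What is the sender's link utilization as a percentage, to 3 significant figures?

97.8 %

t_tx = L/R = 4096/15800000 = 0.000259241 s.
t_prop = 537/180000000 = 2.98333e-06 s; RTT = 5.96667e-06 s.
Cycle = t_tx + RTT = 0.000265207 s.
Utilization = t_tx / cycle = 0.000259241/0.000265207 = 97.8 %.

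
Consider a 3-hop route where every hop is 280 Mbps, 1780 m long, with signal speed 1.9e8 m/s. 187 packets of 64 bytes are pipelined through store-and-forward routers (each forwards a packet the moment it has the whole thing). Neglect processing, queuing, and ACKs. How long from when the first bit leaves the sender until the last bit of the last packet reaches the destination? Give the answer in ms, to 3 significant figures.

0.374 ms

Per-hop transmission t_tx = L/R = 512/280000000 = 0.00182857 ms.
Per-hop propagation t_prop = 1780/190000000 = 0.00936842 ms.
Pipeline fill: first packet needs 3·t_tx to clear all hops; remaining 186 packets each add one t_tx.
Total = (3+187-1)·t_tx + 3·t_prop = 189·0.00182857 + 3·0.00936842 = 0.374 ms.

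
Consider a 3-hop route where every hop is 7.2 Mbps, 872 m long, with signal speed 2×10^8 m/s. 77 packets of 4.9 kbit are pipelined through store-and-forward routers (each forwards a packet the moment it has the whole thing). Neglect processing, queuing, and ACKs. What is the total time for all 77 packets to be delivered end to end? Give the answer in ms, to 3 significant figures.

53.8 ms

Per-hop transmission t_tx = L/R = 4900/7200000 = 0.680556 ms.
Per-hop propagation t_prop = 872/200000000 = 0.00436 ms.
Pipeline fill: first packet needs 3·t_tx to clear all hops; remaining 76 packets each add one t_tx.
Total = (3+77-1)·t_tx + 3·t_prop = 79·0.680556 + 3·0.00436 = 53.8 ms.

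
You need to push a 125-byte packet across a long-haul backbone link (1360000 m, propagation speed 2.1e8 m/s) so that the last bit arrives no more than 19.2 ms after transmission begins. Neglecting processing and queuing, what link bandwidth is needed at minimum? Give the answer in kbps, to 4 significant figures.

L = 1000 bits.
Propagation delay = 1360000 / 210000000 = 6.47619 ms.
Transmission budget = 19.2 − 6.47619 = 12.7238 ms.
R ≥ L / t_tx = 1000 bits / 0.0127238 s = 78.59 kbps.

78.59 kbps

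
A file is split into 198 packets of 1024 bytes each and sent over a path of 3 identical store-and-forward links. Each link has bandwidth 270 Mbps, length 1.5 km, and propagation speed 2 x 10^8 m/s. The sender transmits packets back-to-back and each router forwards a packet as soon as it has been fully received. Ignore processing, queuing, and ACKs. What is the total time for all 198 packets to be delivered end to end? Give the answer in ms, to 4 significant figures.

Per-hop transmission t_tx = L/R = 8192/270000000 = 0.0303407 ms.
Per-hop propagation t_prop = 1500/200000000 = 0.0075 ms.
Pipeline fill: first packet needs 3·t_tx to clear all hops; remaining 197 packets each add one t_tx.
Total = (3+198-1)·t_tx + 3·t_prop = 200·0.0303407 + 3·0.0075 = 6.091 ms.

6.091 ms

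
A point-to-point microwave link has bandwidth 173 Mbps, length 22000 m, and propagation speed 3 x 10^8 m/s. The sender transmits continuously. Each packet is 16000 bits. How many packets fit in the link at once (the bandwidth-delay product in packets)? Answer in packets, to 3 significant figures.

0.793 packets

Propagation delay = 22000 / 300000000 = 7.33333e-05 s.
BDP = R × t_prop = 173000000 × 7.33333e-05 = 12686.7 bits.
In packets of 16000 bits: 0.793 packets.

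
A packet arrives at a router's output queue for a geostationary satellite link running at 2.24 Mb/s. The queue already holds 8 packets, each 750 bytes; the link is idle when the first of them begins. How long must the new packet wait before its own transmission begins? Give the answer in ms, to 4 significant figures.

21.43 ms

Each queued packet: L/R = 6000/2240000 = 2.67857 ms.
8 queued → 21.4286 ms.
Queuing delay = 21.43 ms.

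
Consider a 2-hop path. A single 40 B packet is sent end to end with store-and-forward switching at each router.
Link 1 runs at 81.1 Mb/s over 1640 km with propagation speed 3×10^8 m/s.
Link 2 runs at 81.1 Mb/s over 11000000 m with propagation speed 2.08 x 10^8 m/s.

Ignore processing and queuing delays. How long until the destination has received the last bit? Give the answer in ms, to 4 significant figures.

L = 40 × 8 = 320 bits.
Transmission delay per hop = L/R = 320/81100000 = 0.00394575 ms; 2 hops → 0.00789149 ms.
Propagation delays (d/s per hop): 5.46667, 52.8846 ms; sum = 58.3513 ms.
End-to-end = 58.36 ms.

58.36 ms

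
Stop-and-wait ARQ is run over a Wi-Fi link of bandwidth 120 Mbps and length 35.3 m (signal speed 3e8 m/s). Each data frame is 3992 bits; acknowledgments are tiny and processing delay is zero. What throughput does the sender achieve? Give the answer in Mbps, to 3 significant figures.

119 Mbps

t_tx = L/R = 3992/120000000 = 3.32667e-05 s.
t_prop = 35.3/300000000 = 1.17667e-07 s; RTT = 2.35333e-07 s.
Cycle = t_tx + RTT = 3.3502e-05 s.
Throughput = L / cycle = 3992 / 3.3502e-05 = 119 Mbps.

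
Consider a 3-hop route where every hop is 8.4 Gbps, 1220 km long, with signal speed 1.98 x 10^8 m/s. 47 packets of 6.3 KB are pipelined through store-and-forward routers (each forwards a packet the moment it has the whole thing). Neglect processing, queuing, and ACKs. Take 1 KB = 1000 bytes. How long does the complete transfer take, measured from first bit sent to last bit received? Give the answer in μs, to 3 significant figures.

Per-hop transmission t_tx = L/R = 50400/8400000000 = 6 μs.
Per-hop propagation t_prop = 1220000/198000000 = 6161.62 μs.
Pipeline fill: first packet needs 3·t_tx to clear all hops; remaining 46 packets each add one t_tx.
Total = (3+47-1)·t_tx + 3·t_prop = 49·6 + 3·6161.62 = 18800 μs.

18800 μs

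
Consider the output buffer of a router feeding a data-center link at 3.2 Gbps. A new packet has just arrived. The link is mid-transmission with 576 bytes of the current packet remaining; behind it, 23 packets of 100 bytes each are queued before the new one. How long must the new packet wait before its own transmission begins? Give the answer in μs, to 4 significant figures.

7.190 μs

Each queued packet: L/R = 800/3200000000 = 0.25 μs.
23 queued → 5.75 μs.
Plus remaining 4608 bits of current packet: 1.44 μs.
Queuing delay = 7.190 μs.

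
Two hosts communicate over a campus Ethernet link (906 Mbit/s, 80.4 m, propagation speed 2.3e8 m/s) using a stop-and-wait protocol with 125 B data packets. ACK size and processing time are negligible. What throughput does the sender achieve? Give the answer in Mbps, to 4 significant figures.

554.7 Mbps

t_tx = L/R = 1000/906000000 = 1.10375e-06 s.
t_prop = 80.4/2.3e+08 = 3.49565e-07 s; RTT = 6.9913e-07 s.
Cycle = t_tx + RTT = 1.80288e-06 s.
Throughput = L / cycle = 1000 / 1.80288e-06 = 554.7 Mbps.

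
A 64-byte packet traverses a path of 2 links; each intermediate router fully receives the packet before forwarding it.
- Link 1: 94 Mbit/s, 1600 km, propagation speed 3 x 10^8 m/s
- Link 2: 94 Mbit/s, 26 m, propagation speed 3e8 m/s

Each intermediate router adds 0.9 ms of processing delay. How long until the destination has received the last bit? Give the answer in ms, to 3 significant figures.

6.24 ms

L = 64 × 8 = 512 bits.
Transmission delay per hop = L/R = 512/94000000 = 0.00544681 ms; 2 hops → 0.0108936 ms.
Propagation delays (d/s per hop): 5.33333, 8.66667e-05 ms; sum = 5.33342 ms.
Processing at 1 router(s): 1 × 0.9 ms = 0.9 ms.
End-to-end = 6.24 ms.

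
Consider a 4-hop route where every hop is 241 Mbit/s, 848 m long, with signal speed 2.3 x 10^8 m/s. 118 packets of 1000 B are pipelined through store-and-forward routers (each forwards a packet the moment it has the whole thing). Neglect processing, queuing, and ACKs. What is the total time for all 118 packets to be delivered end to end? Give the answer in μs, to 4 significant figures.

Per-hop transmission t_tx = L/R = 8000/241000000 = 33.195 μs.
Per-hop propagation t_prop = 848/2.3e+08 = 3.68696 μs.
Pipeline fill: first packet needs 4·t_tx to clear all hops; remaining 117 packets each add one t_tx.
Total = (4+118-1)·t_tx + 4·t_prop = 121·33.195 + 4·3.68696 = 4031 μs.

4031 μs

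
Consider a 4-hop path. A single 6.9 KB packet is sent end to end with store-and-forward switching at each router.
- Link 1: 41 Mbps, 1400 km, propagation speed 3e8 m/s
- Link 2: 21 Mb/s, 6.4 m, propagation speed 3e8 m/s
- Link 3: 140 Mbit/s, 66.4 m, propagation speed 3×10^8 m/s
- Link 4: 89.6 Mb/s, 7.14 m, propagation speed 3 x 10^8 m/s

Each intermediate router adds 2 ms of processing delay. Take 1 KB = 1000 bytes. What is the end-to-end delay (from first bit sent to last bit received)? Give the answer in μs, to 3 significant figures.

L = 55200 bits.
Transmission delays (L/R per hop): 1346.34, 2628.57, 394.286, 616.071 μs; sum = 4985.27 μs.
Propagation delays (d/s per hop): 4666.67, 0.0213333, 0.221333, 0.0238 μs; sum = 4666.93 μs.
Processing at 3 router(s): 3 × 2 ms = 6000 μs.
End-to-end = 15700 μs.

15700 μs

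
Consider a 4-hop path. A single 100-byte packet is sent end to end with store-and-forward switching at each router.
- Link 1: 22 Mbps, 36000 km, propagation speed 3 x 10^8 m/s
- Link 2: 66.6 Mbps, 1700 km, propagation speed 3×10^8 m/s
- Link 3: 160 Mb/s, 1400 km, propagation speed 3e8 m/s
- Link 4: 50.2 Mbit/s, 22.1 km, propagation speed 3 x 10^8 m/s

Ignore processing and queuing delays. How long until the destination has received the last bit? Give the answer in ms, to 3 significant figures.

130 ms

L = 100 × 8 = 800 bits.
Transmission delays (L/R per hop): 0.0363636, 0.012012, 0.005, 0.0159363 ms; sum = 0.0693119 ms.
Propagation delays (d/s per hop): 120, 5.66667, 4.66667, 0.0736667 ms; sum = 130.407 ms.
End-to-end = 130 ms.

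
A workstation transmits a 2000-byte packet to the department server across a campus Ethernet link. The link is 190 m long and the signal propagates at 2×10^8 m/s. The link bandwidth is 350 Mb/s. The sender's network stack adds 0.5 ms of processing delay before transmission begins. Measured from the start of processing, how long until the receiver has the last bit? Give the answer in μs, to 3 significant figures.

547 μs

L = 2000 × 8 = 16000 bits.
Transmission delay = L/R = 16000 / 350000000 = 45.7143 μs.
Propagation delay = d/s = 190 m / 200000000 m/s = 0.95 μs.
Plus processing delay 0.5 ms = 500 μs.
Total = 547 μs.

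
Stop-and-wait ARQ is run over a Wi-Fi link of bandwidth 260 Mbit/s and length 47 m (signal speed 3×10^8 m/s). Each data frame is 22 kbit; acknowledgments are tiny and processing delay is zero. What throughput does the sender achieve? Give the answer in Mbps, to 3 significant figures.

259 Mbps

t_tx = L/R = 22000/260000000 = 8.46154e-05 s.
t_prop = 47/300000000 = 1.56667e-07 s; RTT = 3.13333e-07 s.
Cycle = t_tx + RTT = 8.49287e-05 s.
Throughput = L / cycle = 22000 / 8.49287e-05 = 259 Mbps.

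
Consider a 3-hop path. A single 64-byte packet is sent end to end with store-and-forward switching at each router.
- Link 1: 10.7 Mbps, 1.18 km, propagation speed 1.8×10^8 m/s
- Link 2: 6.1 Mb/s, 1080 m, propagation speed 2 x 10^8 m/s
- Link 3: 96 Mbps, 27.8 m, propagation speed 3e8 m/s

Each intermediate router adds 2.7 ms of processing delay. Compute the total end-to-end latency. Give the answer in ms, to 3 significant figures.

5.55 ms

L = 64 × 8 = 512 bits.
Transmission delays (L/R per hop): 0.0478505, 0.0839344, 0.00533333 ms; sum = 0.137118 ms.
Propagation delays (d/s per hop): 0.00655556, 0.0054, 9.26667e-05 ms; sum = 0.0120482 ms.
Processing at 2 router(s): 2 × 2.7 ms = 5.4 ms.
End-to-end = 5.55 ms.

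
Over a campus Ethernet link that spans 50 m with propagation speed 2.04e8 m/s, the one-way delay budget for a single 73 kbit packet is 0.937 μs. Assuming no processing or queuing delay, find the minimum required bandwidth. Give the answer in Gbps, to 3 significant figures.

Propagation delay = 50 / 204000000 = 0.245098 μs.
Transmission budget = 0.937 − 0.245098 = 0.691902 μs.
R ≥ L / t_tx = 73000 bits / 6.91902e-07 s = 106 Gbps.

106 Gbps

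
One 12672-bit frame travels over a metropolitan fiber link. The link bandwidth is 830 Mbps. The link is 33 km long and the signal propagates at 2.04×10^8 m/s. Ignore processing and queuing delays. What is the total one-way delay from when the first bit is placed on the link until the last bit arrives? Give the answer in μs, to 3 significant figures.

177 μs

Transmission delay = L/R = 12672 / 830000000 = 15.2675 μs.
Propagation delay = d/s = 33000 m / 204000000 m/s = 161.765 μs.
Total = 177 μs.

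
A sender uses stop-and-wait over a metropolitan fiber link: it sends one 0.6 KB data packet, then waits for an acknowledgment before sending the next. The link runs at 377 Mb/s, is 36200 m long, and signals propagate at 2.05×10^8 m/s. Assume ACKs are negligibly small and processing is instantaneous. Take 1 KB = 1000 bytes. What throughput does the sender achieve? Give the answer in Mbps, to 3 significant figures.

t_tx = L/R = 4800/377000000 = 1.27321e-05 s.
t_prop = 36200/2.05e+08 = 0.000176585 s; RTT = 0.000353171 s.
Cycle = t_tx + RTT = 0.000365903 s.
Throughput = L / cycle = 4800 / 0.000365903 = 13.1 Mbps.

13.1 Mbps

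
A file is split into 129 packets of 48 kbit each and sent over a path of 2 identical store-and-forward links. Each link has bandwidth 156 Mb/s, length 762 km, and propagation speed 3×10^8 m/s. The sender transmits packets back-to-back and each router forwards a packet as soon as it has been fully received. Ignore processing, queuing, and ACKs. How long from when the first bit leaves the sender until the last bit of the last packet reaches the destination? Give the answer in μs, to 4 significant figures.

45080 μs

Per-hop transmission t_tx = L/R = 48000/156000000 = 307.692 μs.
Per-hop propagation t_prop = 762000/300000000 = 2540 μs.
Pipeline fill: first packet needs 2·t_tx to clear all hops; remaining 128 packets each add one t_tx.
Total = (2+129-1)·t_tx + 2·t_prop = 130·307.692 + 2·2540 = 45080 μs.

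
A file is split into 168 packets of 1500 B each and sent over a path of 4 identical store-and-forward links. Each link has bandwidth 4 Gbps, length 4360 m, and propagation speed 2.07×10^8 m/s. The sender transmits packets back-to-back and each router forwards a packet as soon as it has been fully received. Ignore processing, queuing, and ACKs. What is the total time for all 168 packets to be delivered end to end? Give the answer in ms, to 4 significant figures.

Per-hop transmission t_tx = L/R = 12000/4000000000 = 0.003 ms.
Per-hop propagation t_prop = 4360/2.07e+08 = 0.0210628 ms.
Pipeline fill: first packet needs 4·t_tx to clear all hops; remaining 167 packets each add one t_tx.
Total = (4+168-1)·t_tx + 4·t_prop = 171·0.003 + 4·0.0210628 = 0.5973 ms.

0.5973 ms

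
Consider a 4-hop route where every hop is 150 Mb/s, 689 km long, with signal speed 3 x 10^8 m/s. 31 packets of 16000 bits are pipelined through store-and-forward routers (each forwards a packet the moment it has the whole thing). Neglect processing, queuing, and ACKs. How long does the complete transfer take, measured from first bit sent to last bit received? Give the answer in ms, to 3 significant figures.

Per-hop transmission t_tx = L/R = 16000/150000000 = 0.106667 ms.
Per-hop propagation t_prop = 689000/300000000 = 2.29667 ms.
Pipeline fill: first packet needs 4·t_tx to clear all hops; remaining 30 packets each add one t_tx.
Total = (4+31-1)·t_tx + 4·t_prop = 34·0.106667 + 4·2.29667 = 12.8 ms.

12.8 ms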